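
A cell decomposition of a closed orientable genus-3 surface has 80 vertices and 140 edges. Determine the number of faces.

For a closed orientable surface of genus 3, χ = 2 − 2·3 = -4.
F = -4 − V + E = -4 − 80 + 140 = 56.

56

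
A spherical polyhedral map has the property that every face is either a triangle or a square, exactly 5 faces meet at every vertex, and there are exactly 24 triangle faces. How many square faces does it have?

2

Let x be the number of squares; then F = 24 + x.
Edge–face incidences: 2E = 3·24 + 4·x = 72 + 4x.
Every vertex has degree 5, so 5V = 2E.
Euler: V − E + F = 2 ⇒ (2E)/5 − E + (24 + x) = 2.
Multiply by 10: 2·(2E) − 5·(2E) + 10·(24 + x) = 20, i.e. 240 + 10x − 3·(72 + 4x) = 20.
Collecting terms: −2x + 24 = 20, so −2x = −4, so x = 2.
Then 2E = 72 + 4·2 = 80, so E = 40, V = 2E/5 = 16, F = 24 + 2 = 26.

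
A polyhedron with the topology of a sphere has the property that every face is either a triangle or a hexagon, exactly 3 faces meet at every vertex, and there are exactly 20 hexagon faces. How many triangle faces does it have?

4

Let x be the number of triangles; then F = 20 + x.
Edge–face incidences: 2E = 6·20 + 3·x = 120 + 3x.
Every vertex has degree 3, so 3V = 2E.
Euler: V − E + F = 2 ⇒ (2E)/3 − E + (20 + x) = 2.
Multiply by 6: 2·(2E) − 3·(2E) + 6·(20 + x) = 12, i.e. 120 + 6x − (120 + 3x) = 12.
Collecting terms: 3x = 12, so x = 4.
Then 2E = 120 + 3·4 = 132, so E = 66, V = 2E/3 = 44, F = 20 + 4 = 24.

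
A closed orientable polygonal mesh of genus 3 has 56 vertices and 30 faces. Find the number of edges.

90

For a closed orientable surface of genus 3, χ = 2 − 2·3 = -4.
E = V + F − (-4) = 56 + 30 − (-4) = 90.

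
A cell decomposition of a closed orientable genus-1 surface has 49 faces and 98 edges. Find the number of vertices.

49

For a closed orientable surface of genus 1, χ = 2 − 2·1 = 0.
V = 0 + E − F = 0 + 98 − 49 = 49.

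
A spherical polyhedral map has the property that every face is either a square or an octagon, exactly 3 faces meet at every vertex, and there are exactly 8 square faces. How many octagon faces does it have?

Let x be the number of octagons; then F = 8 + x.
Edge–face incidences: 2E = 4·8 + 8·x = 32 + 8x.
Every vertex has degree 3, so 3V = 2E.
Euler: V − E + F = 2 ⇒ (2E)/3 − E + (8 + x) = 2.
Multiply by 6: 2·(2E) − 3·(2E) + 6·(8 + x) = 12, i.e. 48 + 6x − (32 + 8x) = 12.
Collecting terms: −2x + 16 = 12, so −2x = −4, so x = 2.
Then 2E = 32 + 8·2 = 48, so E = 24, V = 2E/3 = 16, F = 8 + 2 = 10.

2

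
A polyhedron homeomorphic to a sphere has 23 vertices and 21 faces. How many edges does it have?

42

Here V − E + F = 2.
E = V + F − (2) = 23 + 21 − (2) = 42.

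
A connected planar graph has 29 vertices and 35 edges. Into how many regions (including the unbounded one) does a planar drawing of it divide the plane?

8

Euler's formula for a connected plane graph: V − E + F = 2, so F = 2 − 29 + 35 = 8.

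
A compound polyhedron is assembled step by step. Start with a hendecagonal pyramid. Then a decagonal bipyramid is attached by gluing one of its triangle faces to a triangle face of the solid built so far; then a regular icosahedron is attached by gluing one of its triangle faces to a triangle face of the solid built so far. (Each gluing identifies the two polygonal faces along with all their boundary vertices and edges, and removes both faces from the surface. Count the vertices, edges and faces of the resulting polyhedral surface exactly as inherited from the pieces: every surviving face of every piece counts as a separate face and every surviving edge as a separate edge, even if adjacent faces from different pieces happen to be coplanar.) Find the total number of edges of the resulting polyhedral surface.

76

A hendecagonal pyramid: V=12, E=22, F=12.
Attach a decagonal bipyramid (V=12, E=30, F=20) along a 3-gon: merge 3 vertices and 3 edges, delete both glued faces → V=21, E=49, F=30.
Attach a regular icosahedron (V=12, E=30, F=20) along a 3-gon: merge 3 vertices and 3 edges, delete both glued faces → V=30, E=76, F=48.
Check: V − E + F = 30 − 76 + 48 = 2.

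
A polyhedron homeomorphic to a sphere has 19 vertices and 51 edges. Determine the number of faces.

34

Here V − E + F = 2.
F = 2 − V + E = 2 − 19 + 51 = 34.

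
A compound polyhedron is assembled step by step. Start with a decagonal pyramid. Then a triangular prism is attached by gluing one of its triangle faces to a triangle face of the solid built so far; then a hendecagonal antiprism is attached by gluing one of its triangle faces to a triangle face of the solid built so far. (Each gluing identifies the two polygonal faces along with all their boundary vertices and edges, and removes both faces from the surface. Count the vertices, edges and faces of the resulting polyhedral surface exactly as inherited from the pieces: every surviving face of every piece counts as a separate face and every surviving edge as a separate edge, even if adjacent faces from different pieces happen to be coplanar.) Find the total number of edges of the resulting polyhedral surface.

A decagonal pyramid: V=11, E=20, F=11.
Attach a triangular prism (V=6, E=9, F=5) along a 3-gon: merge 3 vertices and 3 edges, delete both glued faces → V=14, E=26, F=14.
Attach a hendecagonal antiprism (V=22, E=44, F=24) along a 3-gon: merge 3 vertices and 3 edges, delete both glued faces → V=33, E=67, F=36.
Check: V − E + F = 33 − 67 + 36 = 2.

67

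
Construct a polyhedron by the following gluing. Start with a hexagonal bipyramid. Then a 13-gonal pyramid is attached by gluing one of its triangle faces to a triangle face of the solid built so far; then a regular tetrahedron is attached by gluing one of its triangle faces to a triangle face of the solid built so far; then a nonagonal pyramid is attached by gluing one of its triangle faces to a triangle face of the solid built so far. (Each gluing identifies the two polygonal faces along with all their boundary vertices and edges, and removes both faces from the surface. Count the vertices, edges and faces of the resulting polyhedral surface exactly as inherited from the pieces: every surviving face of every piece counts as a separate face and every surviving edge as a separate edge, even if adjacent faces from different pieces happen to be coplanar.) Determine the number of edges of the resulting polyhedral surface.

59

A hexagonal bipyramid: V=8, E=18, F=12.
Attach a 13-gonal pyramid (V=14, E=26, F=14) along a 3-gon: merge 3 vertices and 3 edges, delete both glued faces → V=19, E=41, F=24.
Attach a regular tetrahedron (V=4, E=6, F=4) along a 3-gon: merge 3 vertices and 3 edges, delete both glued faces → V=20, E=44, F=26.
Attach a nonagonal pyramid (V=10, E=18, F=10) along a 3-gon: merge 3 vertices and 3 edges, delete both glued faces → V=27, E=59, F=34.
Check: V − E + F = 27 − 59 + 34 = 2.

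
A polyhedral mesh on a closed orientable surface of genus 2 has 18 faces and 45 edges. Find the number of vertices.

For a closed orientable surface of genus 2, χ = 2 − 2·2 = -2.
V = -2 + E − F = -2 + 45 − 18 = 25.

25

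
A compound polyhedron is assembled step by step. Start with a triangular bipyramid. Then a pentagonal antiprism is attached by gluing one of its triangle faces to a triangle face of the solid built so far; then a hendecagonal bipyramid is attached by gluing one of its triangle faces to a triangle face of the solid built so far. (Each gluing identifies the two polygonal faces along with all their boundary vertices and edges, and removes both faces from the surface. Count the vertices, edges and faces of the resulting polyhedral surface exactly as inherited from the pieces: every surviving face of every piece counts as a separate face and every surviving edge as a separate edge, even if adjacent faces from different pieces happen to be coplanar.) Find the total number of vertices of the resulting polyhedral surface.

22

A triangular bipyramid: V=5, E=9, F=6.
Attach a pentagonal antiprism (V=10, E=20, F=12) along a 3-gon: merge 3 vertices and 3 edges, delete both glued faces → V=12, E=26, F=16.
Attach a hendecagonal bipyramid (V=13, E=33, F=22) along a 3-gon: merge 3 vertices and 3 edges, delete both glued faces → V=22, E=56, F=36.
Check: V − E + F = 22 − 56 + 36 = 2.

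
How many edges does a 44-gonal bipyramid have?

132

A bipyramid over an n-gon has 2n triangular faces and n + 2 vertices: V = 44 + 2 = 46, E = 3·44 = 132, F = 2·44 = 88.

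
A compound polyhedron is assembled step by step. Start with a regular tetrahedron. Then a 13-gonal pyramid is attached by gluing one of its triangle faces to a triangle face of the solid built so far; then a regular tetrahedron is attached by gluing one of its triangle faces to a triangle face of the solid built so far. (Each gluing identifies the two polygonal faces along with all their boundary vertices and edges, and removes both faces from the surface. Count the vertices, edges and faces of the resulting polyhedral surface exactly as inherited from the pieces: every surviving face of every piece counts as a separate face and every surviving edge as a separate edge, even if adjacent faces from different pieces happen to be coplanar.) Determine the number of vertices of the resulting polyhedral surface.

A regular tetrahedron: V=4, E=6, F=4.
Attach a 13-gonal pyramid (V=14, E=26, F=14) along a 3-gon: merge 3 vertices and 3 edges, delete both glued faces → V=15, E=29, F=16.
Attach a regular tetrahedron (V=4, E=6, F=4) along a 3-gon: merge 3 vertices and 3 edges, delete both glued faces → V=16, E=32, F=18.
Check: V − E + F = 16 − 32 + 18 = 2.

16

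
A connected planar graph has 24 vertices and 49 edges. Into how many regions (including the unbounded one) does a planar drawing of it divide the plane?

27

Euler's formula for a connected plane graph: V − E + F = 2, so F = 2 − 24 + 49 = 27.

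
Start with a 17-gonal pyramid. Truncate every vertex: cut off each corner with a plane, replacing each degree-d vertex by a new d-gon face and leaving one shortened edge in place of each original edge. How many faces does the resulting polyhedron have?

The base solid has V = 18, E = 34, F = 18.
Truncation replaces each original edge-end by a new vertex, so V′ = 2E = 68.
Each original edge survives, and each old vertex of degree d contributes d new edges; summing degrees gives Σd = 2E, so E′ = E + 2E = 3E = 102.
Each original face survives and each original vertex becomes one new face: F′ = F + V = 36.

36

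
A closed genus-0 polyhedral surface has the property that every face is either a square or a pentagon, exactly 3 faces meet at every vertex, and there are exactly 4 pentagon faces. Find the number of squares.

Let x be the number of squares; then F = 4 + x.
Edge–face incidences: 2E = 5·4 + 4·x = 20 + 4x.
Every vertex has degree 3, so 3V = 2E.
Euler: V − E + F = 2 ⇒ (2E)/3 − E + (4 + x) = 2.
Multiply by 6: 2·(2E) − 3·(2E) + 6·(4 + x) = 12, i.e. 24 + 6x − (20 + 4x) = 12.
Collecting terms: 2x + 4 = 12, so 2x = 8, so x = 4.
Then 2E = 20 + 4·4 = 36, so E = 18, V = 2E/3 = 12, F = 4 + 4 = 8.

4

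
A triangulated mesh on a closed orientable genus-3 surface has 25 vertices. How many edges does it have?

87

χ = 2 − 2·3 = -4, and every face is a triangle so 3F = 2E.
V − E + F = -4 with E = 3F/2 gives 25 − (3/2 − 1)·F = -4, so F = 58 and E = 87.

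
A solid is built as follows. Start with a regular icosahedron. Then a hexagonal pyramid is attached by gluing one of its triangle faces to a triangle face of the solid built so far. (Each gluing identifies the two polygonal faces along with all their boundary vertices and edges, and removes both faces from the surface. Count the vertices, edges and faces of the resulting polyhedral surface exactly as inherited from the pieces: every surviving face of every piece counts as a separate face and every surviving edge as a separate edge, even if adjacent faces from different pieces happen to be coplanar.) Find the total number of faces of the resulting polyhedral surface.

A regular icosahedron: V=12, E=30, F=20.
Attach a hexagonal pyramid (V=7, E=12, F=7) along a 3-gon: merge 3 vertices and 3 edges, delete both glued faces → V=16, E=39, F=25.
Check: V − E + F = 16 − 39 + 25 = 2.

25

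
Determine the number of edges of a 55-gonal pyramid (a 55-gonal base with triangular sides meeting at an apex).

110

A pyramid on an n-gon base has one n-gon and n triangles: V = 55 + 1 = 56, E = 2·55 = 110, F = 55 + 1 = 56.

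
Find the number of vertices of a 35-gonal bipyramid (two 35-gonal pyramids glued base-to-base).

37

A bipyramid over an n-gon has 2n triangular faces and n + 2 vertices: V = 35 + 2 = 37, E = 3·35 = 105, F = 2·35 = 70.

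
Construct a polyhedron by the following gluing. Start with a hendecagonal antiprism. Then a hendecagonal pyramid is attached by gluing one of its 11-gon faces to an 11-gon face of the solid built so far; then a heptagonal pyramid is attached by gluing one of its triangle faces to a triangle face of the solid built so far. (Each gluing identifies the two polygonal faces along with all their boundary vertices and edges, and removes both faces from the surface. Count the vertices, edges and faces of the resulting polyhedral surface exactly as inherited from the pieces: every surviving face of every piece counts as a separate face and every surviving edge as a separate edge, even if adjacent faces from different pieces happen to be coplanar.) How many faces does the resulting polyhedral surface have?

40

A hendecagonal antiprism: V=22, E=44, F=24.
Attach a hendecagonal pyramid (V=12, E=22, F=12) along an 11-gon: merge 11 vertices and 11 edges, delete both glued faces → V=23, E=55, F=34.
Attach a heptagonal pyramid (V=8, E=14, F=8) along a 3-gon: merge 3 vertices and 3 edges, delete both glued faces → V=28, E=66, F=40.
Check: V − E + F = 28 − 66 + 40 = 2.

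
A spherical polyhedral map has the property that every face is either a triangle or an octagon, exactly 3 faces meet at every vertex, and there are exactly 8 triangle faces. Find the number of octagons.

Let x be the number of octagons; then F = 8 + x.
Edge–face incidences: 2E = 3·8 + 8·x = 24 + 8x.
Every vertex has degree 3, so 3V = 2E.
Euler: V − E + F = 2 ⇒ (2E)/3 − E + (8 + x) = 2.
Multiply by 6: 2·(2E) − 3·(2E) + 6·(8 + x) = 12, i.e. 48 + 6x − (24 + 8x) = 12.
Collecting terms: −2x + 24 = 12, so −2x = −12, so x = 6.
Then 2E = 24 + 8·6 = 72, so E = 36, V = 2E/3 = 24, F = 8 + 6 = 14.

6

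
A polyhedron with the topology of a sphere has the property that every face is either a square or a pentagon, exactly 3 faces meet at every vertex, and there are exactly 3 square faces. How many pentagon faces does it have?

Let x be the number of pentagons; then F = 3 + x.
Edge–face incidences: 2E = 4·3 + 5·x = 12 + 5x.
Every vertex has degree 3, so 3V = 2E.
Euler: V − E + F = 2 ⇒ (2E)/3 − E + (3 + x) = 2.
Multiply by 6: 2·(2E) − 3·(2E) + 6·(3 + x) = 12, i.e. 18 + 6x − (12 + 5x) = 12.
Collecting terms: x + 6 = 12, so x = 6.
Then 2E = 12 + 5·6 = 42, so E = 21, V = 2E/3 = 14, F = 3 + 6 = 9.

6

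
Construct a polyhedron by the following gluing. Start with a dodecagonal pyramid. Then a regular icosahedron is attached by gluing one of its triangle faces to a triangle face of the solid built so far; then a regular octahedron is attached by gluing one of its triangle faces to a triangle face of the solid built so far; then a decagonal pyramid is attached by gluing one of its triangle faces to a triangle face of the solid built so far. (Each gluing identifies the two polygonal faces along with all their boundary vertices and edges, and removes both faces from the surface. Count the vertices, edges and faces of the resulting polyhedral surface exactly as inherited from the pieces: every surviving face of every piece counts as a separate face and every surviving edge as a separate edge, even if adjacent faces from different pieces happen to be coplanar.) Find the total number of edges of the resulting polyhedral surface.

77

A dodecagonal pyramid: V=13, E=24, F=13.
Attach a regular icosahedron (V=12, E=30, F=20) along a 3-gon: merge 3 vertices and 3 edges, delete both glued faces → V=22, E=51, F=31.
Attach a regular octahedron (V=6, E=12, F=8) along a 3-gon: merge 3 vertices and 3 edges, delete both glued faces → V=25, E=60, F=37.
Attach a decagonal pyramid (V=11, E=20, F=11) along a 3-gon: merge 3 vertices and 3 edges, delete both glued faces → V=33, E=77, F=46.
Check: V − E + F = 33 − 77 + 46 = 2.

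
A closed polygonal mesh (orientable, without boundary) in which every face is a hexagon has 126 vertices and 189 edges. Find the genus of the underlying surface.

1

Every face is a hexagon and each edge borders two faces, so 6F = 2·189, giving F = 63.
χ = V − E + F = 126 − 189 + 63 = 0.
For a closed orientable surface χ = 2 − 2g, so g = (2 − (0))/2 = 1.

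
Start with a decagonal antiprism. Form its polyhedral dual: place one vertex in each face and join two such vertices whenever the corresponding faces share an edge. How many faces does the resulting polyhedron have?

20

The base solid has V = 20, E = 40, F = 22.
The dual swaps V and F and preserves E: V′ = F = 22, E′ = E = 40, F′ = V = 20.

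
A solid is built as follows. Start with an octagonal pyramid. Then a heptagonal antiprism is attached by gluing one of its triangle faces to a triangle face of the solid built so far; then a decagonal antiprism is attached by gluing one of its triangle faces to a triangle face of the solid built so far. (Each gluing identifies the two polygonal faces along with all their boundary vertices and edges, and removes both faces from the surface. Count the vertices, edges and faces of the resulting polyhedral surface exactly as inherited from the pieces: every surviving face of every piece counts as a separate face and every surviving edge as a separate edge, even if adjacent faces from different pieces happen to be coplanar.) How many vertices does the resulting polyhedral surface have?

37

An octagonal pyramid: V=9, E=16, F=9.
Attach a heptagonal antiprism (V=14, E=28, F=16) along a 3-gon: merge 3 vertices and 3 edges, delete both glued faces → V=20, E=41, F=23.
Attach a decagonal antiprism (V=20, E=40, F=22) along a 3-gon: merge 3 vertices and 3 edges, delete both glued faces → V=37, E=78, F=43.
Check: V − E + F = 37 − 78 + 43 = 2.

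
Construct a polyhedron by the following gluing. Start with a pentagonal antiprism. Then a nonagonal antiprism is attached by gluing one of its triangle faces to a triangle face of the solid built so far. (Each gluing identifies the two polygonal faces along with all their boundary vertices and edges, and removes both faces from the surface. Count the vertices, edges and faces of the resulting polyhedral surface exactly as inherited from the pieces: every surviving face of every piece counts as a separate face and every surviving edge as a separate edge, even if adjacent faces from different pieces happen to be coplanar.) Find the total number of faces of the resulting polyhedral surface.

30

A pentagonal antiprism: V=10, E=20, F=12.
Attach a nonagonal antiprism (V=18, E=36, F=20) along a 3-gon: merge 3 vertices and 3 edges, delete both glued faces → V=25, E=53, F=30.
Check: V − E + F = 25 − 53 + 30 = 2.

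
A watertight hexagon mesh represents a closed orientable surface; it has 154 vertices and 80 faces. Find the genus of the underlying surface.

Every face is a hexagon, so 2E = 6·80 = 480, giving E = 240.
χ = V − E + F = 154 − 240 + 80 = -6.
For a closed orientable surface χ = 2 − 2g, so g = (2 − (-6))/2 = 4.

4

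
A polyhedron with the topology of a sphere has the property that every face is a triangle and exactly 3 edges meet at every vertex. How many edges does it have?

6

Each face has 3 edges and each edge borders two faces, so 2E = 3F.
Each vertex has degree 3, so 3V = 2E and hence V = 3F/3.
Euler: V − E + F = 2 ⇒ (3F/3) − (3F/2) + F = 2.
Multiply by 6: (6 − 9 + 6)F = 12, i.e. 3F = 12.
So F = 4, E = 3·4/2 = 6, V = 3·4/3 = 4.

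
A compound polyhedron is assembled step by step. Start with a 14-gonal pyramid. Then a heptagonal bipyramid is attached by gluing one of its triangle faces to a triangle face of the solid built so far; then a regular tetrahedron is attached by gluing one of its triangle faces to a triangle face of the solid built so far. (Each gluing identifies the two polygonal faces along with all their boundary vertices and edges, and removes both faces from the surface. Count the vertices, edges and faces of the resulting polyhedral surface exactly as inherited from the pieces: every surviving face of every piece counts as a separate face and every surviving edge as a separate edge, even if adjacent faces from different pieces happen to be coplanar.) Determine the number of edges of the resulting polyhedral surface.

49

A 14-gonal pyramid: V=15, E=28, F=15.
Attach a heptagonal bipyramid (V=9, E=21, F=14) along a 3-gon: merge 3 vertices and 3 edges, delete both glued faces → V=21, E=46, F=27.
Attach a regular tetrahedron (V=4, E=6, F=4) along a 3-gon: merge 3 vertices and 3 edges, delete both glued faces → V=22, E=49, F=29.
Check: V − E + F = 22 − 49 + 29 = 2.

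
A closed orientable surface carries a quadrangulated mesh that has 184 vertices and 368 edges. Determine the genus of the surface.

Every face is a square and each edge borders two faces, so 4F = 2·368, giving F = 184.
χ = V − E + F = 184 − 368 + 184 = 0.
For a closed orientable surface χ = 2 − 2g, so g = (2 − (0))/2 = 1.

1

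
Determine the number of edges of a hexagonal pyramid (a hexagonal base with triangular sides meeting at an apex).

12

A pyramid on an n-gon base has one n-gon and n triangles: V = 6 + 1 = 7, E = 2·6 = 12, F = 6 + 1 = 7.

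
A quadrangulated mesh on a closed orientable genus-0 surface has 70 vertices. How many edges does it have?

χ = 2 − 2·0 = 2, and every face is a square so 4F = 2E.
V − E + F = 2 with E = 4F/2 gives 70 − (4/2 − 1)·F = 2, so F = 68 and E = 136.

136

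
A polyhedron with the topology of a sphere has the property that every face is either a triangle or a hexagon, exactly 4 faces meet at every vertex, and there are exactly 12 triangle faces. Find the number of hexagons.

Let x be the number of hexagons; then F = 12 + x.
Edge–face incidences: 2E = 3·12 + 6·x = 36 + 6x.
Every vertex has degree 4, so 4V = 2E.
Euler: V − E + F = 2 ⇒ (2E)/4 − E + (12 + x) = 2.
Multiply by 8: 2·(2E) − 4·(2E) + 8·(12 + x) = 16, i.e. 96 + 8x − 2·(36 + 6x) = 16.
Collecting terms: −4x + 24 = 16, so −4x = −8, so x = 2.
Then 2E = 36 + 6·2 = 48, so E = 24, V = 2E/4 = 12, F = 12 + 2 = 14.

2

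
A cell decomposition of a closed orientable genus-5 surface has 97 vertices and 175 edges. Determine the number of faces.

70

For a closed orientable surface of genus 5, χ = 2 − 2·5 = -8.
F = -8 − V + E = -8 − 97 + 175 = 70.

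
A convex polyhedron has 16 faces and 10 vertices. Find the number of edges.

24

Here V − E + F = 2.
E = V + F − (2) = 10 + 16 − (2) = 24.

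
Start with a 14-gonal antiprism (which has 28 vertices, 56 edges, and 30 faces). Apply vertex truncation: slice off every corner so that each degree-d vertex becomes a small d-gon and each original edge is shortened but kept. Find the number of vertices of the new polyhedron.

Truncation replaces each original edge-end by a new vertex, so V′ = 2E = 112.
Each original edge survives, and each old vertex of degree d contributes d new edges; summing degrees gives Σd = 2E, so E′ = E + 2E = 3E = 168.
Each original face survives and each original vertex becomes one new face: F′ = F + V = 58.

112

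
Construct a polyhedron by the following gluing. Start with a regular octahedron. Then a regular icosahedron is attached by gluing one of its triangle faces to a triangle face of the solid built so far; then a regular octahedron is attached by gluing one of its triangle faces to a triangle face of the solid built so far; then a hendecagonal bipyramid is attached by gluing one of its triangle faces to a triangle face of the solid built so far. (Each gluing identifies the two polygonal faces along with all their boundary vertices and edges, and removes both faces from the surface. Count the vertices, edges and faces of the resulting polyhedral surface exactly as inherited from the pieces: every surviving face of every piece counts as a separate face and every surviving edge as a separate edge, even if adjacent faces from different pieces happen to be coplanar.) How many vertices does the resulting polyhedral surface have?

28

A regular octahedron: V=6, E=12, F=8.
Attach a regular icosahedron (V=12, E=30, F=20) along a 3-gon: merge 3 vertices and 3 edges, delete both glued faces → V=15, E=39, F=26.
Attach a regular octahedron (V=6, E=12, F=8) along a 3-gon: merge 3 vertices and 3 edges, delete both glued faces → V=18, E=48, F=32.
Attach a hendecagonal bipyramid (V=13, E=33, F=22) along a 3-gon: merge 3 vertices and 3 edges, delete both glued faces → V=28, E=78, F=52.
Check: V − E + F = 28 − 78 + 52 = 2.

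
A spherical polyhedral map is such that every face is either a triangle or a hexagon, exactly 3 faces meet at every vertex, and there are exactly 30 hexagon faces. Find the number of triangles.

4

Let x be the number of triangles; then F = 30 + x.
Edge–face incidences: 2E = 6·30 + 3·x = 180 + 3x.
Every vertex has degree 3, so 3V = 2E.
Euler: V − E + F = 2 ⇒ (2E)/3 − E + (30 + x) = 2.
Multiply by 6: 2·(2E) − 3·(2E) + 6·(30 + x) = 12, i.e. 180 + 6x − (180 + 3x) = 12.
Collecting terms: 3x = 12, so x = 4.
Then 2E = 180 + 3·4 = 192, so E = 96, V = 2E/3 = 64, F = 30 + 4 = 34.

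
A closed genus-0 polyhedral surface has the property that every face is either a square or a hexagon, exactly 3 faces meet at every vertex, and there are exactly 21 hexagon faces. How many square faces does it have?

6

Let x be the number of squares; then F = 21 + x.
Edge–face incidences: 2E = 6·21 + 4·x = 126 + 4x.
Every vertex has degree 3, so 3V = 2E.
Euler: V − E + F = 2 ⇒ (2E)/3 − E + (21 + x) = 2.
Multiply by 6: 2·(2E) − 3·(2E) + 6·(21 + x) = 12, i.e. 126 + 6x − (126 + 4x) = 12.
Collecting terms: 2x = 12, so x = 6.
Then 2E = 126 + 4·6 = 150, so E = 75, V = 2E/3 = 50, F = 21 + 6 = 27.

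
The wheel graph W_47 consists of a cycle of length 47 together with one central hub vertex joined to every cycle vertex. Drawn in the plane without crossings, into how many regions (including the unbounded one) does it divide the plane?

48

W_47 has V = 47 + 1 = 48 vertices and E = 2·47 = 94 edges.
By Euler's formula F = 2 − V + E = 2 − 48 + 94 = 48.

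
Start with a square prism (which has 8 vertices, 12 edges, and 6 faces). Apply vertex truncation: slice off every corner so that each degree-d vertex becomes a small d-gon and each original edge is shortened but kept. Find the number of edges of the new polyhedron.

36

Truncation replaces each original edge-end by a new vertex, so V′ = 2E = 24.
Each original edge survives, and each old vertex of degree d contributes d new edges; summing degrees gives Σd = 2E, so E′ = E + 2E = 3E = 36.
Each original face survives and each original vertex becomes one new face: F′ = F + V = 14.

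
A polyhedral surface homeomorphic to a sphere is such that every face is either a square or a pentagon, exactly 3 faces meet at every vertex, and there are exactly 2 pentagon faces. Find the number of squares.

Let x be the number of squares; then F = 2 + x.
Edge–face incidences: 2E = 5·2 + 4·x = 10 + 4x.
Every vertex has degree 3, so 3V = 2E.
Euler: V − E + F = 2 ⇒ (2E)/3 − E + (2 + x) = 2.
Multiply by 6: 2·(2E) − 3·(2E) + 6·(2 + x) = 12, i.e. 12 + 6x − (10 + 4x) = 12.
Collecting terms: 2x + 2 = 12, so 2x = 10, so x = 5.
Then 2E = 10 + 4·5 = 30, so E = 15, V = 2E/3 = 10, F = 2 + 5 = 7.

5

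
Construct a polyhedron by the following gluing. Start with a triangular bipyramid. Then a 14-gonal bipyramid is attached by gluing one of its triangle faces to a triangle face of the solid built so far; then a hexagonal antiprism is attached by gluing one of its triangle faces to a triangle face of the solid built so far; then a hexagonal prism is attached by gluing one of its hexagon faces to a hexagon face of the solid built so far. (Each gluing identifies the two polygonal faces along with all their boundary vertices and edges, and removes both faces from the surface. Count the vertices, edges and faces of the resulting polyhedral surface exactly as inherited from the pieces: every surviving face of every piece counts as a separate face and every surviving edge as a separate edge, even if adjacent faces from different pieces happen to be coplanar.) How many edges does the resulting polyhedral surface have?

A triangular bipyramid: V=5, E=9, F=6.
Attach a 14-gonal bipyramid (V=16, E=42, F=28) along a 3-gon: merge 3 vertices and 3 edges, delete both glued faces → V=18, E=48, F=32.
Attach a hexagonal antiprism (V=12, E=24, F=14) along a 3-gon: merge 3 vertices and 3 edges, delete both glued faces → V=27, E=69, F=44.
Attach a hexagonal prism (V=12, E=18, F=8) along a 6-gon: merge 6 vertices and 6 edges, delete both glued faces → V=33, E=81, F=50.
Check: V − E + F = 33 − 81 + 50 = 2.

81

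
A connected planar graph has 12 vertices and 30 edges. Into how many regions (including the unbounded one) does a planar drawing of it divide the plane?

Euler's formula for a connected plane graph: V − E + F = 2, so F = 2 − 12 + 30 = 20.

20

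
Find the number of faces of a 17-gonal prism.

A prism on an n-gon has two n-gon bases and n rectangular sides: V = 2·17 = 34, E = 3·17 = 51, F = 17 + 2 = 19.
Check: V − E + F = 34 − 51 + 19 = 2.

19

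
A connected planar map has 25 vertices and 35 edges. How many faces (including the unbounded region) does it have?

12

Euler's formula for a connected plane graph: V − E + F = 2, so F = 2 − 25 + 35 = 12.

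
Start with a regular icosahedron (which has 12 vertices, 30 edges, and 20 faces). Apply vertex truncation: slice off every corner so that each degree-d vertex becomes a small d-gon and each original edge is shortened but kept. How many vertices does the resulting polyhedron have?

60

Truncation replaces each original edge-end by a new vertex, so V′ = 2E = 60.
Each original edge survives, and each old vertex of degree d contributes d new edges; summing degrees gives Σd = 2E, so E′ = E + 2E = 3E = 90.
Each original face survives and each original vertex becomes one new face: F′ = F + V = 32.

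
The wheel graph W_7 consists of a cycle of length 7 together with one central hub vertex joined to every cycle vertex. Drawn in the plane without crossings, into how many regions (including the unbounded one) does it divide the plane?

W_7 has V = 7 + 1 = 8 vertices and E = 2·7 = 14 edges.
By Euler's formula F = 2 − V + E = 2 − 8 + 14 = 8.

8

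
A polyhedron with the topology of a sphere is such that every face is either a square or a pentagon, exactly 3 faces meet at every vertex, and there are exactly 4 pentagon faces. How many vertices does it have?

12

Let x be the number of squares; then F = 4 + x.
Edge–face incidences: 2E = 5·4 + 4·x = 20 + 4x.
Every vertex has degree 3, so 3V = 2E.
Euler: V − E + F = 2 ⇒ (2E)/3 − E + (4 + x) = 2.
Multiply by 6: 2·(2E) − 3·(2E) + 6·(4 + x) = 12, i.e. 24 + 6x − (20 + 4x) = 12.
Collecting terms: 2x + 4 = 12, so 2x = 8, so x = 4.
Then 2E = 20 + 4·4 = 36, so E = 18, V = 2E/3 = 12, F = 4 + 4 = 8.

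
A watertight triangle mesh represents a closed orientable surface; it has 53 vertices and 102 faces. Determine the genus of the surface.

Every face is a triangle, so 2E = 3·102 = 306, giving E = 153.
χ = V − E + F = 53 − 153 + 102 = 2.
For a closed orientable surface χ = 2 − 2g, so g = (2 − (2))/2 = 0.

0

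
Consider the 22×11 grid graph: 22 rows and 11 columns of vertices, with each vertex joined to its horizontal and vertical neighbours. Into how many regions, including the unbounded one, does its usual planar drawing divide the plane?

211

The grid has V = 22·11 = 242 vertices and E = 22·10 + 11·21 = 451 edges.
F = 2 − V + E = 2 − 242 + 451 = 211.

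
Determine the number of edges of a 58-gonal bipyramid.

A bipyramid over an n-gon has 2n triangular faces and n + 2 vertices: V = 58 + 2 = 60, E = 3·58 = 174, F = 2·58 = 116.

174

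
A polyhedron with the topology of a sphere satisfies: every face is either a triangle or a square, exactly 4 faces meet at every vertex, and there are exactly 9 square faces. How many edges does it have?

Let x be the number of triangles; then F = 9 + x.
Edge–face incidences: 2E = 4·9 + 3·x = 36 + 3x.
Every vertex has degree 4, so 4V = 2E.
Euler: V − E + F = 2 ⇒ (2E)/4 − E + (9 + x) = 2.
Multiply by 8: 2·(2E) − 4·(2E) + 8·(9 + x) = 16, i.e. 72 + 8x − 2·(36 + 3x) = 16.
Collecting terms: 2x = 16, so x = 8.
Then 2E = 36 + 3·8 = 60, so E = 30, V = 2E/4 = 15, F = 9 + 8 = 17.

30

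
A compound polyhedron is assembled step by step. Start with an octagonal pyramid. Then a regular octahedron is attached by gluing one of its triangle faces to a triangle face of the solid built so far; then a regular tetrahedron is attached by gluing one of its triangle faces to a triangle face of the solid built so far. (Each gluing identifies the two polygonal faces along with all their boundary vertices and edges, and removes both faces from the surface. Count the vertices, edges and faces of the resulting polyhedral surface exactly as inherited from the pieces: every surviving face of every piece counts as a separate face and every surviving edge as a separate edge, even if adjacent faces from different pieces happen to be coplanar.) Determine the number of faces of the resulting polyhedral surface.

17

An octagonal pyramid: V=9, E=16, F=9.
Attach a regular octahedron (V=6, E=12, F=8) along a 3-gon: merge 3 vertices and 3 edges, delete both glued faces → V=12, E=25, F=15.
Attach a regular tetrahedron (V=4, E=6, F=4) along a 3-gon: merge 3 vertices and 3 edges, delete both glued faces → V=13, E=28, F=17.
Check: V − E + F = 13 − 28 + 17 = 2.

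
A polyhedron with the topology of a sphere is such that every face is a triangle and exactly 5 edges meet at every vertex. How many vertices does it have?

Each face has 3 edges and each edge borders two faces, so 2E = 3F.
Each vertex has degree 5, so 5V = 2E and hence V = 3F/5.
Euler: V − E + F = 2 ⇒ (3F/5) − (3F/2) + F = 2.
Multiply by 10: (6 − 15 + 10)F = 20, i.e. 1F = 20.
So F = 20, E = 3·20/2 = 30, V = 3·20/5 = 12.

12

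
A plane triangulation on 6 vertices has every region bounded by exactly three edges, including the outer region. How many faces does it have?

In a plane triangulation 3F = 2E and V − E + F = 2, so F = 2V − 4 = 2·6 − 4 = 8.

8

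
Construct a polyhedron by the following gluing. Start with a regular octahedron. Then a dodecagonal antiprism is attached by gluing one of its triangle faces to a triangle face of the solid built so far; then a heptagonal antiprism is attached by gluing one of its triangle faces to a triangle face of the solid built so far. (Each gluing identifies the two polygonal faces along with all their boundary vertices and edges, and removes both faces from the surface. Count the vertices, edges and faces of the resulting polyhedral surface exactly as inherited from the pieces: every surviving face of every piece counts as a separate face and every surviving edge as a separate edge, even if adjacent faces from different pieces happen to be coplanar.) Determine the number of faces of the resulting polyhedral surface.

46

A regular octahedron: V=6, E=12, F=8.
Attach a dodecagonal antiprism (V=24, E=48, F=26) along a 3-gon: merge 3 vertices and 3 edges, delete both glued faces → V=27, E=57, F=32.
Attach a heptagonal antiprism (V=14, E=28, F=16) along a 3-gon: merge 3 vertices and 3 edges, delete both glued faces → V=38, E=82, F=46.
Check: V − E + F = 38 − 82 + 46 = 2.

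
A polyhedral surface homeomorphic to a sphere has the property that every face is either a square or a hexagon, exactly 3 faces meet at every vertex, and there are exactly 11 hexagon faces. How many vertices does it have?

Let x be the number of squares; then F = 11 + x.
Edge–face incidences: 2E = 6·11 + 4·x = 66 + 4x.
Every vertex has degree 3, so 3V = 2E.
Euler: V − E + F = 2 ⇒ (2E)/3 − E + (11 + x) = 2.
Multiply by 6: 2·(2E) − 3·(2E) + 6·(11 + x) = 12, i.e. 66 + 6x − (66 + 4x) = 12.
Collecting terms: 2x = 12, so x = 6.
Then 2E = 66 + 4·6 = 90, so E = 45, V = 2E/3 = 30, F = 11 + 6 = 17.

30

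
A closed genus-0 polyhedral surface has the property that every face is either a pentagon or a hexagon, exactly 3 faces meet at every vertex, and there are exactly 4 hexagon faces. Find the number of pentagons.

Let x be the number of pentagons; then F = 4 + x.
Edge–face incidences: 2E = 6·4 + 5·x = 24 + 5x.
Every vertex has degree 3, so 3V = 2E.
Euler: V − E + F = 2 ⇒ (2E)/3 − E + (4 + x) = 2.
Multiply by 6: 2·(2E) − 3·(2E) + 6·(4 + x) = 12, i.e. 24 + 6x − (24 + 5x) = 12.
Collecting terms: x = 12.
Then 2E = 24 + 5·12 = 84, so E = 42, V = 2E/3 = 28, F = 4 + 12 = 16.

12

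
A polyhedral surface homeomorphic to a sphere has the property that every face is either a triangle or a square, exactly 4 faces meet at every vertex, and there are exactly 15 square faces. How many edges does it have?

Let x be the number of triangles; then F = 15 + x.
Edge–face incidences: 2E = 4·15 + 3·x = 60 + 3x.
Every vertex has degree 4, so 4V = 2E.
Euler: V − E + F = 2 ⇒ (2E)/4 − E + (15 + x) = 2.
Multiply by 8: 2·(2E) − 4·(2E) + 8·(15 + x) = 16, i.e. 120 + 8x − 2·(60 + 3x) = 16.
Collecting terms: 2x = 16, so x = 8.
Then 2E = 60 + 3·8 = 84, so E = 42, V = 2E/4 = 21, F = 15 + 8 = 23.

42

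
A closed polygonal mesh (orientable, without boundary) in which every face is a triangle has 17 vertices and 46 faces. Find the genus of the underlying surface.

4

Every face is a triangle, so 2E = 3·46 = 138, giving E = 69.
χ = V − E + F = 17 − 69 + 46 = -6.
For a closed orientable surface χ = 2 − 2g, so g = (2 − (-6))/2 = 4.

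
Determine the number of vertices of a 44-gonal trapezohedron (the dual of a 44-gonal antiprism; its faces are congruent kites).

The n-trapezohedron (dual of the n-antiprism) has V = 2·44 + 2 = 90, E = 4·44 = 176, F = 2·44 = 88.

90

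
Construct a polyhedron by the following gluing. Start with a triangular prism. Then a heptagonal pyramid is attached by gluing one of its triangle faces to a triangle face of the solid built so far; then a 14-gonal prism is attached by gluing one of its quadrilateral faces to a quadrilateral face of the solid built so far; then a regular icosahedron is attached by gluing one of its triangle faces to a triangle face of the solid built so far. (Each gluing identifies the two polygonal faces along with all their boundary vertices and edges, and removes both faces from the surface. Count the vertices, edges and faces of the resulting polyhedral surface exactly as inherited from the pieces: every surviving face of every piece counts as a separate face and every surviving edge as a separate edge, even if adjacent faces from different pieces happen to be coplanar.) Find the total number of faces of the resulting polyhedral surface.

43

A triangular prism: V=6, E=9, F=5.
Attach a heptagonal pyramid (V=8, E=14, F=8) along a 3-gon: merge 3 vertices and 3 edges, delete both glued faces → V=11, E=20, F=11.
Attach a 14-gonal prism (V=28, E=42, F=16) along a 4-gon: merge 4 vertices and 4 edges, delete both glued faces → V=35, E=58, F=25.
Attach a regular icosahedron (V=12, E=30, F=20) along a 3-gon: merge 3 vertices and 3 edges, delete both glued faces → V=44, E=85, F=43.
Check: V − E + F = 44 − 85 + 43 = 2.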